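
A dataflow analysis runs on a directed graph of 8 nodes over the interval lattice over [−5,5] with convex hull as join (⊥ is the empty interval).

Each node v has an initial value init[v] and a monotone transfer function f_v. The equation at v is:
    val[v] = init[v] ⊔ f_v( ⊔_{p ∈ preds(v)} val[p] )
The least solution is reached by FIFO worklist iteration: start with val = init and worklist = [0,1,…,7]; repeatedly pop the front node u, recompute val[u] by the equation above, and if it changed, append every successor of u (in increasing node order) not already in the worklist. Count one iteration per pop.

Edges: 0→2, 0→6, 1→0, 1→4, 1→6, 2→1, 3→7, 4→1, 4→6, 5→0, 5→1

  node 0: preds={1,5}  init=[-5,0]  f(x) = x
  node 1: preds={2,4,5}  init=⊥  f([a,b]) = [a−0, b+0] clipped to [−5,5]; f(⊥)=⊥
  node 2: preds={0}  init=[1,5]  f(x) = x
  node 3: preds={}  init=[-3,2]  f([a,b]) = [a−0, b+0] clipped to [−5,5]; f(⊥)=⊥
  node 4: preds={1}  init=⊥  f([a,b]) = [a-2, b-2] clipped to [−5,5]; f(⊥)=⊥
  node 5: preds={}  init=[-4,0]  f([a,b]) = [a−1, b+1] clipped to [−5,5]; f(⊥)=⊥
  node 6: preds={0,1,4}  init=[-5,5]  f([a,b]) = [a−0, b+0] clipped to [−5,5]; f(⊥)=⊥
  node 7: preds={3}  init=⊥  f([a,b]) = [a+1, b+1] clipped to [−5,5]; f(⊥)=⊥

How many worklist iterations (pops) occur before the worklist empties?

Worklist (14 pops):
  #1 pop 0: in=[-4,0] → [-5,0] (no change)
  #2 pop 1: in=[-4,5] → [-4,5] (was ⊥); enqueue [0]
  #3 pop 2: in=[-5,0] → [-5,5] (was [1,5]); enqueue [1]
  #4 pop 3: in=⊥ → [-3,2] (no change)
  #5 pop 4: in=[-4,5] → [-5,3] (was ⊥); enqueue []
  #6 pop 5: in=⊥ → [-4,0] (no change)
  #7 pop 6: in=[-5,5] → [-5,5] (no change)
  #8 pop 7: in=[-3,2] → [-2,3] (was ⊥); enqueue []
  #9 pop 0: in=[-4,5] → [-5,5] (was [-5,0]); enqueue [2,6]
  #10 pop 1: in=[-5,5] → [-5,5] (was [-4,5]); enqueue [0,4]
  #11 pop 2: in=[-5,5] → [-5,5] (no change)
  #12 pop 6: in=[-5,5] → [-5,5] (no change)
  #13 pop 0: in=[-5,5] → [-5,5] (no change)
  #14 pop 4: in=[-5,5] → [-5,3] (no change)

Fixpoint:
  val[0] = [-5,5]
  val[1] = [-5,5]
  val[2] = [-5,5]
  val[3] = [-3,2]
  val[4] = [-5,3]
  val[5] = [-4,0]
  val[6] = [-5,5]
  val[7] = [-2,3]

14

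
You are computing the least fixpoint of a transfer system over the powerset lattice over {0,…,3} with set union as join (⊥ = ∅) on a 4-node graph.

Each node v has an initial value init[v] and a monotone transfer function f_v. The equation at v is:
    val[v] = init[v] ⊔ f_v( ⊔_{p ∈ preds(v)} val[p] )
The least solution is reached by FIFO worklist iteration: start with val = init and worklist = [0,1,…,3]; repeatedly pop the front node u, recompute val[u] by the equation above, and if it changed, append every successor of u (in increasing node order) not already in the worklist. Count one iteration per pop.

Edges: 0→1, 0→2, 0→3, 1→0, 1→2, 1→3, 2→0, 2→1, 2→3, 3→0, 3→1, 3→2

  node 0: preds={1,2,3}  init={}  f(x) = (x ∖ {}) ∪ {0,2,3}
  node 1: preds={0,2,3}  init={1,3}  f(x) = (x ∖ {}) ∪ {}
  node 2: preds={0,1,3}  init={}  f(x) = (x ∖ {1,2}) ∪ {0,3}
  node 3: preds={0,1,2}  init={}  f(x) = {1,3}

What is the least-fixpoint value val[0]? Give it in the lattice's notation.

{0,1,2,3}

Iteration log — 7 steps:
  step 1. node 0  ⊔preds={1,3}  new={0,1,2,3}  old={}  +wl: 
  step 2. node 1  ⊔preds={0,1,2,3}  new={0,1,2,3}  old={1,3}  +wl: 0
  step 3. node 2  ⊔preds={0,1,2,3}  new={0,3}  old={}  +wl: 1
  step 4. node 3  ⊔preds={0,1,2,3}  new={1,3}  old={}  +wl: 2
  step 5. node 0  ⊔preds={0,1,2,3}  new={0,1,2,3}  stable
  step 6. node 1  ⊔preds={0,1,2,3}  new={0,1,2,3}  stable
  step 7. node 2  ⊔preds={0,1,2,3}  new={0,3}  stable

Least fixpoint reached:
  node 0: {0,1,2,3}
  node 1: {0,1,2,3}
  node 2: {0,3}
  node 3: {1,3}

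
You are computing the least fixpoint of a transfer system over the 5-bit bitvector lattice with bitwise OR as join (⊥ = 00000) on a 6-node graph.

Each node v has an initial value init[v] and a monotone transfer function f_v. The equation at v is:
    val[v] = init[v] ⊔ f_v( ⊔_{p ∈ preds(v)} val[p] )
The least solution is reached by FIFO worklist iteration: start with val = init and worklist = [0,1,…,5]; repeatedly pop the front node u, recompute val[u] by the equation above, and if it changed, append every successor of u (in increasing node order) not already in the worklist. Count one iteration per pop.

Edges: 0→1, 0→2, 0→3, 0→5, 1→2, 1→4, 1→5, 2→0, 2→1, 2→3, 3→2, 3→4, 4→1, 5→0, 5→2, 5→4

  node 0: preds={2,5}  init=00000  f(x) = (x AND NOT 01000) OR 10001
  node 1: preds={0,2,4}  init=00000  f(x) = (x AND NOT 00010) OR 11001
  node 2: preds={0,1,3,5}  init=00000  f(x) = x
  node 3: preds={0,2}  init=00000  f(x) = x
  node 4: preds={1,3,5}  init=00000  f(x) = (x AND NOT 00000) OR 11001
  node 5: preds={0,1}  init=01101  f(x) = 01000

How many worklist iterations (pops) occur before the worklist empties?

9

Trace (9 dequeues):
  [1] u=0 | in 01101 | out 10101 | prev 00000 | push {}
  [2] u=1 | in 10101 | out 11101 | prev 00000 | push {}
  [3] u=2 | in 11101 | out 11101 | prev 00000 | push {0,1}
  [4] u=3 | in 11101 | out 11101 | prev 00000 | push {2}
  [5] u=4 | in 11101 | out 11101 | prev 00000 | push {}
  [6] u=5 | in 11101 | out 01101 | ==
  [7] u=0 | in 11101 | out 10101 | ==
  [8] u=1 | in 11101 | out 11101 | ==
  [9] u=2 | in 11101 | out 11101 | ==

Converged values:
  [0] 10101
  [1] 11101
  [2] 11101
  [3] 11101
  [4] 11101
  [5] 01101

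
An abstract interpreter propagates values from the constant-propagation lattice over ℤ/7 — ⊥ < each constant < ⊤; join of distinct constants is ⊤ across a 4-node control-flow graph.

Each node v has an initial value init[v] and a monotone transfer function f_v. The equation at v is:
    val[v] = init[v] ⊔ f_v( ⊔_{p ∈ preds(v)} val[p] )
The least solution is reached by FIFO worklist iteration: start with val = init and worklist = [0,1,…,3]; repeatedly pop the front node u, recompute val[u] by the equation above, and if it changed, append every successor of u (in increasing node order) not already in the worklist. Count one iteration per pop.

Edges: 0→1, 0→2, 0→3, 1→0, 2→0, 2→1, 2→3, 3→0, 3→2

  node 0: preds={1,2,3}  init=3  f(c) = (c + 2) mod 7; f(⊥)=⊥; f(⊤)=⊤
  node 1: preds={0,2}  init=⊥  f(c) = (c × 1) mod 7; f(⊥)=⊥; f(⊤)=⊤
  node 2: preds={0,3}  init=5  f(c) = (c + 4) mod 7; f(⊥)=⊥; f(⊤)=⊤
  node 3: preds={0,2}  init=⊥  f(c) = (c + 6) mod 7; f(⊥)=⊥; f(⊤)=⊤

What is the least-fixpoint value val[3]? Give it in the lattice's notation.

Worklist (7 pops):
  #1 pop 0: in=5 → ⊤ (was 3); enqueue []
  #2 pop 1: in=⊤ → ⊤ (was ⊥); enqueue [0]
  #3 pop 2: in=⊤ → ⊤ (was 5); enqueue [1]
  #4 pop 3: in=⊤ → ⊤ (was ⊥); enqueue [2]
  #5 pop 0: in=⊤ → ⊤ (no change)
  #6 pop 1: in=⊤ → ⊤ (no change)
  #7 pop 2: in=⊤ → ⊤ (no change)

Fixpoint:
  val[0] = ⊤
  val[1] = ⊤
  val[2] = ⊤
  val[3] = ⊤

⊤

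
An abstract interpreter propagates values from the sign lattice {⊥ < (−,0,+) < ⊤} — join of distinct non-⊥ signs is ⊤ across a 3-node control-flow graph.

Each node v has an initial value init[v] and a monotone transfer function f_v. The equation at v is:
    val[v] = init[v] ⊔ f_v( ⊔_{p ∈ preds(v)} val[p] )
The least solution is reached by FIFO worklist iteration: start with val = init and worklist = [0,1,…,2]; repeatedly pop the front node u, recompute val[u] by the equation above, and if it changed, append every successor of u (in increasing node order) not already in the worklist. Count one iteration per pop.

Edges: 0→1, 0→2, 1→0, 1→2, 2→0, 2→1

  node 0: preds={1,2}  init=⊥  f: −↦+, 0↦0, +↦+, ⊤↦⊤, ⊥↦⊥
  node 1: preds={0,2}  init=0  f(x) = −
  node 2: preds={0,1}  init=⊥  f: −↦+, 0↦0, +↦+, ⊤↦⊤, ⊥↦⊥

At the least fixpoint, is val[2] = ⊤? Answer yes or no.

Worklist (6 pops):
  #1 pop 0: in=0 → 0 (was ⊥); enqueue []
  #2 pop 1: in=0 → ⊤ (was 0); enqueue [0]
  #3 pop 2: in=⊤ → ⊤ (was ⊥); enqueue [1]
  #4 pop 0: in=⊤ → ⊤ (was 0); enqueue [2]
  #5 pop 1: in=⊤ → ⊤ (no change)
  #6 pop 2: in=⊤ → ⊤ (no change)

Fixpoint:
  val[0] = ⊤
  val[1] = ⊤
  val[2] = ⊤

yes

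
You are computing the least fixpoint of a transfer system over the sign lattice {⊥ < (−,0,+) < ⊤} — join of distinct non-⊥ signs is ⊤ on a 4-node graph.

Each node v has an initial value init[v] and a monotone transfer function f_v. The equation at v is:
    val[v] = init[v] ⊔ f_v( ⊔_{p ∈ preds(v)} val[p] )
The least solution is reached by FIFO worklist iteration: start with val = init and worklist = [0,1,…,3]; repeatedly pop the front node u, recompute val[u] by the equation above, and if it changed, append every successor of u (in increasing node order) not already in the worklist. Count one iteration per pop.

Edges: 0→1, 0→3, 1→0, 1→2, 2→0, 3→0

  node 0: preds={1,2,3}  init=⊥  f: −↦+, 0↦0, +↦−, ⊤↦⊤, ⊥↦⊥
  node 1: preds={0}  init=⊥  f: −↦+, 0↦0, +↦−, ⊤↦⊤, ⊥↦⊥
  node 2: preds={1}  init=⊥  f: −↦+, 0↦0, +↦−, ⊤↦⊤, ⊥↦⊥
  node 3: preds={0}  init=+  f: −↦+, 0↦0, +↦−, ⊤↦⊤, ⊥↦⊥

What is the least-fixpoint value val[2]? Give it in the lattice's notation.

Trace (10 dequeues):
  [1] u=0 | in + | out − | prev ⊥ | push {}
  [2] u=1 | in − | out + | prev ⊥ | push {0}
  [3] u=2 | in + | out − | prev ⊥ | push {}
  [4] u=3 | in − | out + | ==
  [5] u=0 | in ⊤ | out ⊤ | prev − | push {1,3}
  [6] u=1 | in ⊤ | out ⊤ | prev + | push {0,2}
  [7] u=3 | in ⊤ | out ⊤ | prev + | push {}
  [8] u=0 | in ⊤ | out ⊤ | ==
  [9] u=2 | in ⊤ | out ⊤ | prev − | push {0}
  [10] u=0 | in ⊤ | out ⊤ | ==

Converged values:
  [0] ⊤
  [1] ⊤
  [2] ⊤
  [3] ⊤

⊤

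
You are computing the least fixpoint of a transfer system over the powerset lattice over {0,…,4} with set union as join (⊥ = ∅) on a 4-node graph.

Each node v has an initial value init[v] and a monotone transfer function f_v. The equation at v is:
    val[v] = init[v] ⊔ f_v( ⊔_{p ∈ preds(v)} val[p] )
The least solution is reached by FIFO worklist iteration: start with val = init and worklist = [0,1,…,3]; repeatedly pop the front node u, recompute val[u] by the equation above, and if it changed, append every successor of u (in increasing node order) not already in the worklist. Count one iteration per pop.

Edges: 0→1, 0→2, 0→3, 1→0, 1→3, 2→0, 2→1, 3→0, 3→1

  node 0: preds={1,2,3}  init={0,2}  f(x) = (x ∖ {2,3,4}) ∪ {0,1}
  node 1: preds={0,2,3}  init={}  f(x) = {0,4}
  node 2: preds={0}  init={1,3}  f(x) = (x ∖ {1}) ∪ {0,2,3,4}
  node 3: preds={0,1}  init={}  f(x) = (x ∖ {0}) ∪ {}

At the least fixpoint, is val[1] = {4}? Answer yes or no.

no

Worklist (6 pops):
  #1 pop 0: in={1,3} → {0,1,2} (was {0,2}); enqueue []
  #2 pop 1: in={0,1,2,3} → {0,4} (was {}); enqueue [0]
  #3 pop 2: in={0,1,2} → {0,1,2,3,4} (was {1,3}); enqueue [1]
  #4 pop 3: in={0,1,2,4} → {1,2,4} (was {}); enqueue []
  #5 pop 0: in={0,1,2,3,4} → {0,1,2} (no change)
  #6 pop 1: in={0,1,2,3,4} → {0,4} (no change)

Fixpoint:
  val[0] = {0,1,2}
  val[1] = {0,4}
  val[2] = {0,1,2,3,4}
  val[3] = {1,2,4}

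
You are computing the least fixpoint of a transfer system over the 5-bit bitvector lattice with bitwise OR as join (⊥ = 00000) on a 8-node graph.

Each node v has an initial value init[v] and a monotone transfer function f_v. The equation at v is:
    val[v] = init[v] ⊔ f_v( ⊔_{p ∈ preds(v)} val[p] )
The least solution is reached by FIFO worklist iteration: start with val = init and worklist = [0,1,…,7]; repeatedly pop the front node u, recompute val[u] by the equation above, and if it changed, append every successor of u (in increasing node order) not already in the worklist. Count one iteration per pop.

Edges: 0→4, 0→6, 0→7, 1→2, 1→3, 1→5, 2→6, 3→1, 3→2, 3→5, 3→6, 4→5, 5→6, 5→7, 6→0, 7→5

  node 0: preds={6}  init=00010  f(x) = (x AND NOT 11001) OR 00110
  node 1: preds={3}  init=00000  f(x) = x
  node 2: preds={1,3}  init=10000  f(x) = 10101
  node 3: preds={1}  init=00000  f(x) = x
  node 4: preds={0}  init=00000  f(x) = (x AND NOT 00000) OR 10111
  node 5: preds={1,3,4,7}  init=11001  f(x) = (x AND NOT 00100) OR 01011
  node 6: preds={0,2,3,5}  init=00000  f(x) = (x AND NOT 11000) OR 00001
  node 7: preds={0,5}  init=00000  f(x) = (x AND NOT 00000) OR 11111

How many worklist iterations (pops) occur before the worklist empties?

Iteration log — 10 steps:
  step 1. node 0  ⊔preds=00000  new=00110  old=00010  +wl: 
  step 2. node 1  ⊔preds=00000  new=00000  stable
  step 3. node 2  ⊔preds=00000  new=10101  old=10000  +wl: 
  step 4. node 3  ⊔preds=00000  new=00000  stable
  step 5. node 4  ⊔preds=00110  new=10111  old=00000  +wl: 
  step 6. node 5  ⊔preds=10111  new=11011  old=11001  +wl: 
  step 7. node 6  ⊔preds=11111  new=00111  old=00000  +wl: 0
  step 8. node 7  ⊔preds=11111  new=11111  old=00000  +wl: 5
  step 9. node 0  ⊔preds=00111  new=00110  stable
  step 10. node 5  ⊔preds=11111  new=11011  stable

Least fixpoint reached:
  node 0: 00110
  node 1: 00000
  node 2: 10101
  node 3: 00000
  node 4: 10111
  node 5: 11011
  node 6: 00111
  node 7: 11111

10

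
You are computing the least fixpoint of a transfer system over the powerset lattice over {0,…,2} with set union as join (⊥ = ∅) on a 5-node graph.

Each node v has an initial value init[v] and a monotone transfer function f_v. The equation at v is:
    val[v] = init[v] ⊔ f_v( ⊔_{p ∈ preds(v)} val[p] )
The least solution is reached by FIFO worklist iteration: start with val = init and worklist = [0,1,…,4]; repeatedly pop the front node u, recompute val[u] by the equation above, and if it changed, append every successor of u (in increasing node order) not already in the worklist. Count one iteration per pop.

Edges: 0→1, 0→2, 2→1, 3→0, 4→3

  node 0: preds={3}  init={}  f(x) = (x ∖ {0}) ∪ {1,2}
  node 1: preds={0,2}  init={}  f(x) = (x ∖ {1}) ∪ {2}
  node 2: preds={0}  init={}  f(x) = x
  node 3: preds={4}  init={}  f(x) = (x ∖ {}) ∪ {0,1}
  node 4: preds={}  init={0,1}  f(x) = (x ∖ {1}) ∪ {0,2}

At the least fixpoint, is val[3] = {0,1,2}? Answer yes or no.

yes

Worklist (9 pops):
  #1 pop 0: in={} → {1,2} (was {}); enqueue []
  #2 pop 1: in={1,2} → {2} (was {}); enqueue []
  #3 pop 2: in={1,2} → {1,2} (was {}); enqueue [1]
  #4 pop 3: in={0,1} → {0,1} (was {}); enqueue [0]
  #5 pop 4: in={} → {0,1,2} (was {0,1}); enqueue [3]
  #6 pop 1: in={1,2} → {2} (no change)
  #7 pop 0: in={0,1} → {1,2} (no change)
  #8 pop 3: in={0,1,2} → {0,1,2} (was {0,1}); enqueue [0]
  #9 pop 0: in={0,1,2} → {1,2} (no change)

Fixpoint:
  val[0] = {1,2}
  val[1] = {2}
  val[2] = {1,2}
  val[3] = {0,1,2}
  val[4] = {0,1,2}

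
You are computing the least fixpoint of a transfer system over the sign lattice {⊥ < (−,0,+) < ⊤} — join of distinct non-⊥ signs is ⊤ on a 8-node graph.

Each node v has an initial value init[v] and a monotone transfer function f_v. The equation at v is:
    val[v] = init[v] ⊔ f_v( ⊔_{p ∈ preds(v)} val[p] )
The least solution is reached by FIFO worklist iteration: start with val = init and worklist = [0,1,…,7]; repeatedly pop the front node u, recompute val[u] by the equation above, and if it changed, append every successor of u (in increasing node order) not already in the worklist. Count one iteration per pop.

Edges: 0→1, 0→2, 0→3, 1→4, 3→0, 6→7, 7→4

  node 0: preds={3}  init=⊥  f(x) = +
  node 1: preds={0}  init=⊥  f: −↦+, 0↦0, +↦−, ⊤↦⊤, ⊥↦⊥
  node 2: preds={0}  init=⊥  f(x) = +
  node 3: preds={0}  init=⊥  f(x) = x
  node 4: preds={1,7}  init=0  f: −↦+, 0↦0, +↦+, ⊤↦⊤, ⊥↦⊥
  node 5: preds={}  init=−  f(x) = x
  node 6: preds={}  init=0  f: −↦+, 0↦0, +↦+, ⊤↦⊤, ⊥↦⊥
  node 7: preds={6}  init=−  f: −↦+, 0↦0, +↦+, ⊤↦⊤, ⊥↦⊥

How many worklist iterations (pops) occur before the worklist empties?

Trace (10 dequeues):
  [1] u=0 | in ⊥ | out + | prev ⊥ | push {}
  [2] u=1 | in + | out − | prev ⊥ | push {}
  [3] u=2 | in + | out + | prev ⊥ | push {}
  [4] u=3 | in + | out + | prev ⊥ | push {0}
  [5] u=4 | in − | out ⊤ | prev 0 | push {}
  [6] u=5 | in ⊥ | out − | ==
  [7] u=6 | in ⊥ | out 0 | ==
  [8] u=7 | in 0 | out ⊤ | prev − | push {4}
  [9] u=0 | in + | out + | ==
  [10] u=4 | in ⊤ | out ⊤ | ==

Converged values:
  [0] +
  [1] −
  [2] +
  [3] +
  [4] ⊤
  [5] −
  [6] 0
  [7] ⊤

10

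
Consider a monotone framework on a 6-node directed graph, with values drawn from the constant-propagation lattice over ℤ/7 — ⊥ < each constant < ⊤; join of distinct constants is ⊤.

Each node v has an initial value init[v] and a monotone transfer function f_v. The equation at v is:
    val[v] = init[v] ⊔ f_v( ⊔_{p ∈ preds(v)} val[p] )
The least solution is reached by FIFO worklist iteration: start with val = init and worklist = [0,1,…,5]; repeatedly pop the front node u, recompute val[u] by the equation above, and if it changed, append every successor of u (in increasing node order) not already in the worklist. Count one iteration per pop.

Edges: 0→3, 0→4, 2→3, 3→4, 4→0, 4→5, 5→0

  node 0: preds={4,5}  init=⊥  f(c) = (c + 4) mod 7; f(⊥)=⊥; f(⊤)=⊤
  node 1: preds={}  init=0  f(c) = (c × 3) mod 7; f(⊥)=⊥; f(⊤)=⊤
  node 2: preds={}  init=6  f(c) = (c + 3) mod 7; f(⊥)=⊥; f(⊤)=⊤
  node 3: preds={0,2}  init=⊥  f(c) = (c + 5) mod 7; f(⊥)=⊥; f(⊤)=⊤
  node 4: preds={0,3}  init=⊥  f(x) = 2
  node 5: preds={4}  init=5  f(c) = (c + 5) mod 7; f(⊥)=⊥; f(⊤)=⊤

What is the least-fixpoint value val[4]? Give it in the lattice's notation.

2

Iteration log — 9 steps:
  step 1. node 0  ⊔preds=5  new=2  old=⊥  +wl: 
  step 2. node 1  ⊔preds=⊥  new=0  stable
  step 3. node 2  ⊔preds=⊥  new=6  stable
  step 4. node 3  ⊔preds=⊤  new=⊤  old=⊥  +wl: 
  step 5. node 4  ⊔preds=⊤  new=2  old=⊥  +wl: 0
  step 6. node 5  ⊔preds=2  new=⊤  old=5  +wl: 
  step 7. node 0  ⊔preds=⊤  new=⊤  old=2  +wl: 3,4
  step 8. node 3  ⊔preds=⊤  new=⊤  stable
  step 9. node 4  ⊔preds=⊤  new=2  stable

Least fixpoint reached:
  node 0: ⊤
  node 1: 0
  node 2: 6
  node 3: ⊤
  node 4: 2
  node 5: ⊤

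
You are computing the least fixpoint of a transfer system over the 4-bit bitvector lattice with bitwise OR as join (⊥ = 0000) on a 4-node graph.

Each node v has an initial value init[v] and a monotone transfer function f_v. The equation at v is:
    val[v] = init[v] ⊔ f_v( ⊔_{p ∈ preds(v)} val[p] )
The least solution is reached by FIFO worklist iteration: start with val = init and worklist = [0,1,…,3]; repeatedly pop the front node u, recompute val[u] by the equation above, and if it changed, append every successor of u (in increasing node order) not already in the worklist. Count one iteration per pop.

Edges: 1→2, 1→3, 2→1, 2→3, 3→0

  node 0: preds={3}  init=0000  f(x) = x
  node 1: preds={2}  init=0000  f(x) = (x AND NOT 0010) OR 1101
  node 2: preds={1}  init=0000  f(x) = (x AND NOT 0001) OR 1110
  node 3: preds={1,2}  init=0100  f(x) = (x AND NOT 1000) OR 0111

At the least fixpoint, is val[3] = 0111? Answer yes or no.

Worklist (6 pops):
  #1 pop 0: in=0100 → 0100 (was 0000); enqueue []
  #2 pop 1: in=0000 → 1101 (was 0000); enqueue []
  #3 pop 2: in=1101 → 1110 (was 0000); enqueue [1]
  #4 pop 3: in=1111 → 0111 (was 0100); enqueue [0]
  #5 pop 1: in=1110 → 1101 (no change)
  #6 pop 0: in=0111 → 0111 (was 0100); enqueue []

Fixpoint:
  val[0] = 0111
  val[1] = 1101
  val[2] = 1110
  val[3] = 0111

yes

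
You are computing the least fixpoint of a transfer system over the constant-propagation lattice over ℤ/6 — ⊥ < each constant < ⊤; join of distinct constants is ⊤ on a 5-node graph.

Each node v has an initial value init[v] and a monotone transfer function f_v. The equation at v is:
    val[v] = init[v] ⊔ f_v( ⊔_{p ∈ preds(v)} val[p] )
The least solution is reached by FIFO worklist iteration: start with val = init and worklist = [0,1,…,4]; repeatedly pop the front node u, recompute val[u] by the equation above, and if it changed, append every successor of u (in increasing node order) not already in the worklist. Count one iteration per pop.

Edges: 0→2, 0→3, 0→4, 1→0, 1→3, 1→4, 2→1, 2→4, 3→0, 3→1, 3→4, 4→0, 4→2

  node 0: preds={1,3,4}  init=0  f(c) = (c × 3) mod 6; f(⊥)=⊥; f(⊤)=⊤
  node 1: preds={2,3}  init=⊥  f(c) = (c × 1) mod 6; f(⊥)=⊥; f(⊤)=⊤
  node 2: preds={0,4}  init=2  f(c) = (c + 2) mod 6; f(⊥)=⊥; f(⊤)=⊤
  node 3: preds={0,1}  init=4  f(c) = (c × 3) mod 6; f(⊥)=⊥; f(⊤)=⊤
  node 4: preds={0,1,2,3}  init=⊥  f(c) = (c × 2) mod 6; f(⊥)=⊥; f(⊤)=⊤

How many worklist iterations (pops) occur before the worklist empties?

Trace (11 dequeues):
  [1] u=0 | in 4 | out 0 | ==
  [2] u=1 | in ⊤ | out ⊤ | prev ⊥ | push {0}
  [3] u=2 | in 0 | out 2 | ==
  [4] u=3 | in ⊤ | out ⊤ | prev 4 | push {1}
  [5] u=4 | in ⊤ | out ⊤ | prev ⊥ | push {2}
  [6] u=0 | in ⊤ | out ⊤ | prev 0 | push {3,4}
  [7] u=1 | in ⊤ | out ⊤ | ==
  [8] u=2 | in ⊤ | out ⊤ | prev 2 | push {1}
  [9] u=3 | in ⊤ | out ⊤ | ==
  [10] u=4 | in ⊤ | out ⊤ | ==
  [11] u=1 | in ⊤ | out ⊤ | ==

Converged values:
  [0] ⊤
  [1] ⊤
  [2] ⊤
  [3] ⊤
  [4] ⊤

11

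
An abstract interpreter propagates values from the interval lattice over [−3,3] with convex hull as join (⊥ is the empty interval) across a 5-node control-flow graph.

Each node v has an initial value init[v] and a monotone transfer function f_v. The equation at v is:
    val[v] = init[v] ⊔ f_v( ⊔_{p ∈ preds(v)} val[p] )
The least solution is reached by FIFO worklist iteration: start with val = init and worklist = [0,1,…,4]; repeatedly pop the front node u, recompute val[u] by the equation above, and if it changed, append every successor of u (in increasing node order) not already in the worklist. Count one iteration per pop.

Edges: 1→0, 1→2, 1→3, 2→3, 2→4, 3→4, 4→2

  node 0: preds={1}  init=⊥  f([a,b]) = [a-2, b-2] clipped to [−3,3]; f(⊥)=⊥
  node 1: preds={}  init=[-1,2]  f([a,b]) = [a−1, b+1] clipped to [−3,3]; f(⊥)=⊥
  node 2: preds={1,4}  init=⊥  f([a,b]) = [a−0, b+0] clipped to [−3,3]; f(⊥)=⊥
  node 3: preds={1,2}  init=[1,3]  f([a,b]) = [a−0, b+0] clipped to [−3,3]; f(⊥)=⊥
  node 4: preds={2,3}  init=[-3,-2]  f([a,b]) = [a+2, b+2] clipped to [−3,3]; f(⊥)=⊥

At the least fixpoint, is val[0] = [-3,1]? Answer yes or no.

no

Iteration log — 8 steps:
  step 1. node 0  ⊔preds=[-1,2]  new=[-3,0]  old=⊥  +wl: 
  step 2. node 1  ⊔preds=⊥  new=[-1,2]  stable
  step 3. node 2  ⊔preds=[-3,2]  new=[-3,2]  old=⊥  +wl: 
  step 4. node 3  ⊔preds=[-3,2]  new=[-3,3]  old=[1,3]  +wl: 
  step 5. node 4  ⊔preds=[-3,3]  new=[-3,3]  old=[-3,-2]  +wl: 2
  step 6. node 2  ⊔preds=[-3,3]  new=[-3,3]  old=[-3,2]  +wl: 3,4
  step 7. node 3  ⊔preds=[-3,3]  new=[-3,3]  stable
  step 8. node 4  ⊔preds=[-3,3]  new=[-3,3]  stable

Least fixpoint reached:
  node 0: [-3,0]
  node 1: [-1,2]
  node 2: [-3,3]
  node 3: [-3,3]
  node 4: [-3,3]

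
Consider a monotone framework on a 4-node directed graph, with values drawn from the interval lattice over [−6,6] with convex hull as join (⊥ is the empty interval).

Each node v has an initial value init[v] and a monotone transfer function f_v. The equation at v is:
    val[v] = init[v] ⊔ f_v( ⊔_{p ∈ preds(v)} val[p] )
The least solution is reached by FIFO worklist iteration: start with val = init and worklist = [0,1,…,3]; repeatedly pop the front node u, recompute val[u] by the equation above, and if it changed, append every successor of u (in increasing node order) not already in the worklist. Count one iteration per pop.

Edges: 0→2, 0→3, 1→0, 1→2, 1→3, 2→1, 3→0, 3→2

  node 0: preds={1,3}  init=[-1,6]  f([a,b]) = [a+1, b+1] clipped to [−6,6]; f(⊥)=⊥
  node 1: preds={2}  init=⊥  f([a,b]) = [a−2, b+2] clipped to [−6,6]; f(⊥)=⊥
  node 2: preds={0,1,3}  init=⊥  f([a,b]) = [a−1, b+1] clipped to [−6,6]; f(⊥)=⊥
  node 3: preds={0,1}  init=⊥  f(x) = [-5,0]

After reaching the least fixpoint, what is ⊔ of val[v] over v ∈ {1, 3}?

Iteration log — 12 steps:
  step 1. node 0  ⊔preds=⊥  new=[-1,6]  stable
  step 2. node 1  ⊔preds=⊥  new=⊥  stable
  step 3. node 2  ⊔preds=[-1,6]  new=[-2,6]  old=⊥  +wl: 1
  step 4. node 3  ⊔preds=[-1,6]  new=[-5,0]  old=⊥  +wl: 0,2
  step 5. node 1  ⊔preds=[-2,6]  new=[-4,6]  old=⊥  +wl: 3
  step 6. node 0  ⊔preds=[-5,6]  new=[-4,6]  old=[-1,6]  +wl: 
  step 7. node 2  ⊔preds=[-5,6]  new=[-6,6]  old=[-2,6]  +wl: 1
  step 8. node 3  ⊔preds=[-4,6]  new=[-5,0]  stable
  step 9. node 1  ⊔preds=[-6,6]  new=[-6,6]  old=[-4,6]  +wl: 0,2,3
  step 10. node 0  ⊔preds=[-6,6]  new=[-5,6]  old=[-4,6]  +wl: 
  step 11. node 2  ⊔preds=[-6,6]  new=[-6,6]  stable
  step 12. node 3  ⊔preds=[-6,6]  new=[-5,0]  stable

Least fixpoint reached:
  node 0: [-5,6]
  node 1: [-6,6]
  node 2: [-6,6]
  node 3: [-5,0]

[-6,6]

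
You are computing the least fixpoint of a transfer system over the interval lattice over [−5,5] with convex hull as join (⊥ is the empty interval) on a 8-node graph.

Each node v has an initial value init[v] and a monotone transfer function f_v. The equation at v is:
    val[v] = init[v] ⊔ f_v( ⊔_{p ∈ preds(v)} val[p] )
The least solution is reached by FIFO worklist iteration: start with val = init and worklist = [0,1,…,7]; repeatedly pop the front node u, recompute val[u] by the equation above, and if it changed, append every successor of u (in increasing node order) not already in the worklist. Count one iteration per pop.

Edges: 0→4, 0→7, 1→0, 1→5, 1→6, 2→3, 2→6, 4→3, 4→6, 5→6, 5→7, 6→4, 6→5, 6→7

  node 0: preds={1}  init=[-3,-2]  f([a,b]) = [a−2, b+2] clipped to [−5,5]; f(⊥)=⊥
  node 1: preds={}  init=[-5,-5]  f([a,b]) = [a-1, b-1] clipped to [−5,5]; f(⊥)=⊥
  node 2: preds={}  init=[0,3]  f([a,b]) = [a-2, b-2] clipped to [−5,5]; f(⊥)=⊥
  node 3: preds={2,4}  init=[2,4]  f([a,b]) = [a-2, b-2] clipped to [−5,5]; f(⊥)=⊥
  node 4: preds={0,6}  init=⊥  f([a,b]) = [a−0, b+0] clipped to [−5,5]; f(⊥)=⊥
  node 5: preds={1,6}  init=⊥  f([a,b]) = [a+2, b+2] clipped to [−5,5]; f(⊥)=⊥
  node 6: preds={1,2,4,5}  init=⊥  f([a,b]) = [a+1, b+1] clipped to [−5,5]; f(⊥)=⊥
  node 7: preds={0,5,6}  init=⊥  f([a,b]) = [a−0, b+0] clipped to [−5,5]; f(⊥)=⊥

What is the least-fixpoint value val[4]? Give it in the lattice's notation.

[-5,5]

Worklist (18 pops):
  #1 pop 0: in=[-5,-5] → [-5,-2] (was [-3,-2]); enqueue []
  #2 pop 1: in=⊥ → [-5,-5] (no change)
  #3 pop 2: in=⊥ → [0,3] (no change)
  #4 pop 3: in=[0,3] → [-2,4] (was [2,4]); enqueue []
  #5 pop 4: in=[-5,-2] → [-5,-2] (was ⊥); enqueue [3]
  #6 pop 5: in=[-5,-5] → [-3,-3] (was ⊥); enqueue []
  #7 pop 6: in=[-5,3] → [-4,4] (was ⊥); enqueue [4,5]
  #8 pop 7: in=[-5,4] → [-5,4] (was ⊥); enqueue []
  #9 pop 3: in=[-5,3] → [-5,4] (was [-2,4]); enqueue []
  #10 pop 4: in=[-5,4] → [-5,4] (was [-5,-2]); enqueue [3,6]
  #11 pop 5: in=[-5,4] → [-3,5] (was [-3,-3]); enqueue [7]
  #12 pop 3: in=[-5,4] → [-5,4] (no change)
  #13 pop 6: in=[-5,5] → [-4,5] (was [-4,4]); enqueue [4,5]
  #14 pop 7: in=[-5,5] → [-5,5] (was [-5,4]); enqueue []
  #15 pop 4: in=[-5,5] → [-5,5] (was [-5,4]); enqueue [3,6]
  #16 pop 5: in=[-5,5] → [-3,5] (no change)
  #17 pop 3: in=[-5,5] → [-5,4] (no change)
  #18 pop 6: in=[-5,5] → [-4,5] (no change)

Fixpoint:
  val[0] = [-5,-2]
  val[1] = [-5,-5]
  val[2] = [0,3]
  val[3] = [-5,4]
  val[4] = [-5,5]
  val[5] = [-3,5]
  val[6] = [-4,5]
  val[7] = [-5,5]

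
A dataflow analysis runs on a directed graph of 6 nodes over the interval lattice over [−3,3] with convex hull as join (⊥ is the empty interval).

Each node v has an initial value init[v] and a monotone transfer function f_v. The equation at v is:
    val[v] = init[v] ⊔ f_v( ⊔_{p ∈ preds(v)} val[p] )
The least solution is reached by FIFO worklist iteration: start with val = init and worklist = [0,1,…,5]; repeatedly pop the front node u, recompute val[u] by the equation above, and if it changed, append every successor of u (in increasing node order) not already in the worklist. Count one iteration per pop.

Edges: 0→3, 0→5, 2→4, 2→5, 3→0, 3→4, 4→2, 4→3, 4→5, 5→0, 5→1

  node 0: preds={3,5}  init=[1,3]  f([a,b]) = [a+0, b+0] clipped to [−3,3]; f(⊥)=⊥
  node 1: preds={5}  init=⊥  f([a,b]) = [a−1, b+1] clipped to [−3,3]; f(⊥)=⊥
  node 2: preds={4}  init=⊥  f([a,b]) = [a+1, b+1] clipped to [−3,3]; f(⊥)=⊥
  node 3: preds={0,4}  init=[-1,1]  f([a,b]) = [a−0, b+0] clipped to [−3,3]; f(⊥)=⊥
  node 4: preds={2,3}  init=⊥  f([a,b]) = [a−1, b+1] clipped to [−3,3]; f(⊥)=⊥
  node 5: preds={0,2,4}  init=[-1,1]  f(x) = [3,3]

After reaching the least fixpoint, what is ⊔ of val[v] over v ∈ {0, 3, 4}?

Iteration log — 20 steps:
  step 1. node 0  ⊔preds=[-1,1]  new=[-1,3]  old=[1,3]  +wl: 
  step 2. node 1  ⊔preds=[-1,1]  new=[-2,2]  old=⊥  +wl: 
  step 3. node 2  ⊔preds=⊥  new=⊥  stable
  step 4. node 3  ⊔preds=[-1,3]  new=[-1,3]  old=[-1,1]  +wl: 0
  step 5. node 4  ⊔preds=[-1,3]  new=[-2,3]  old=⊥  +wl: 2,3
  step 6. node 5  ⊔preds=[-2,3]  new=[-1,3]  old=[-1,1]  +wl: 1
  step 7. node 0  ⊔preds=[-1,3]  new=[-1,3]  stable
  step 8. node 2  ⊔preds=[-2,3]  new=[-1,3]  old=⊥  +wl: 4,5
  step 9. node 3  ⊔preds=[-2,3]  new=[-2,3]  old=[-1,3]  +wl: 0
  step 10. node 1  ⊔preds=[-1,3]  new=[-2,3]  old=[-2,2]  +wl: 
  step 11. node 4  ⊔preds=[-2,3]  new=[-3,3]  old=[-2,3]  +wl: 2,3
  step 12. node 5  ⊔preds=[-3,3]  new=[-1,3]  stable
  step 13. node 0  ⊔preds=[-2,3]  new=[-2,3]  old=[-1,3]  +wl: 5
  step 14. node 2  ⊔preds=[-3,3]  new=[-2,3]  old=[-1,3]  +wl: 4
  step 15. node 3  ⊔preds=[-3,3]  new=[-3,3]  old=[-2,3]  +wl: 0
  step 16. node 5  ⊔preds=[-3,3]  new=[-1,3]  stable
  step 17. node 4  ⊔preds=[-3,3]  new=[-3,3]  stable
  step 18. node 0  ⊔preds=[-3,3]  new=[-3,3]  old=[-2,3]  +wl: 3,5
  step 19. node 3  ⊔preds=[-3,3]  new=[-3,3]  stable
  step 20. node 5  ⊔preds=[-3,3]  new=[-1,3]  stable

Least fixpoint reached:
  node 0: [-3,3]
  node 1: [-2,3]
  node 2: [-2,3]
  node 3: [-3,3]
  node 4: [-3,3]
  node 5: [-1,3]

[-3,3]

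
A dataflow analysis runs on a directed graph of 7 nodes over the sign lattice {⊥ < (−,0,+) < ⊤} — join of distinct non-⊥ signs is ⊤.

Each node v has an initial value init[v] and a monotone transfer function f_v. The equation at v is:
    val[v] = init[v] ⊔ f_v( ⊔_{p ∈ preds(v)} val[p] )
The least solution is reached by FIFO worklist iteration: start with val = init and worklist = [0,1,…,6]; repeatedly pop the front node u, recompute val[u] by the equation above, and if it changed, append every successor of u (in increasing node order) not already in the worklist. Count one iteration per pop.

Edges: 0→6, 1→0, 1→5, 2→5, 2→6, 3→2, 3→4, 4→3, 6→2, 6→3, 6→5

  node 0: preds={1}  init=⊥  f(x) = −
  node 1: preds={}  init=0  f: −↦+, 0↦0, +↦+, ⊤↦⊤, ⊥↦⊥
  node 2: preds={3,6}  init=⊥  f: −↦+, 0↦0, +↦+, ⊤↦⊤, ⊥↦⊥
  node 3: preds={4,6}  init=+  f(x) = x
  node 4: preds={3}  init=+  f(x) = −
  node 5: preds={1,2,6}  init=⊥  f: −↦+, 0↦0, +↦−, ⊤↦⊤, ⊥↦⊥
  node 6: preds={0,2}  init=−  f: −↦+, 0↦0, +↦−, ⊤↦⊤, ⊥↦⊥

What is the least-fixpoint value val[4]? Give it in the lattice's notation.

Iteration log — 10 steps:
  step 1. node 0  ⊔preds=0  new=−  old=⊥  +wl: 
  step 2. node 1  ⊔preds=⊥  new=0  stable
  step 3. node 2  ⊔preds=⊤  new=⊤  old=⊥  +wl: 
  step 4. node 3  ⊔preds=⊤  new=⊤  old=+  +wl: 2
  step 5. node 4  ⊔preds=⊤  new=⊤  old=+  +wl: 3
  step 6. node 5  ⊔preds=⊤  new=⊤  old=⊥  +wl: 
  step 7. node 6  ⊔preds=⊤  new=⊤  old=−  +wl: 5
  step 8. node 2  ⊔preds=⊤  new=⊤  stable
  step 9. node 3  ⊔preds=⊤  new=⊤  stable
  step 10. node 5  ⊔preds=⊤  new=⊤  stable

Least fixpoint reached:
  node 0: −
  node 1: 0
  node 2: ⊤
  node 3: ⊤
  node 4: ⊤
  node 5: ⊤
  node 6: ⊤

⊤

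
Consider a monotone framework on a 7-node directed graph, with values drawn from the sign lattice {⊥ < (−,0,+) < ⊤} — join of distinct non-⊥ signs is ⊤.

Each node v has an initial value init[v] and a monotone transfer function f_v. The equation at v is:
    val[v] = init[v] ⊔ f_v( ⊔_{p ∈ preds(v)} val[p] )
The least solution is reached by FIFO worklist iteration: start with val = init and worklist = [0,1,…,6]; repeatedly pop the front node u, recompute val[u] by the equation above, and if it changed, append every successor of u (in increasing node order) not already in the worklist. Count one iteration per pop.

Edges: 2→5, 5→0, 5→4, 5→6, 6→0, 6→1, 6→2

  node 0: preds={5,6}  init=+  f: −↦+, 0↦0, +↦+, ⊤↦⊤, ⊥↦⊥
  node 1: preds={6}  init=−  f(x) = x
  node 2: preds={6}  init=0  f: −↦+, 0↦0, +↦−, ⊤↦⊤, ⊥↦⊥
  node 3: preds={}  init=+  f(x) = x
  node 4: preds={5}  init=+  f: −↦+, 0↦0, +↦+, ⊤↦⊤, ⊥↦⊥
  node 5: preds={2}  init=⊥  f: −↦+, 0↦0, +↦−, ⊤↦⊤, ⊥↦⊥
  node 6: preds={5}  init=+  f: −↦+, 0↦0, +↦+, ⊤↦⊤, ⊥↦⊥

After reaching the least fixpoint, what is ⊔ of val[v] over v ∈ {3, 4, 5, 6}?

Worklist (11 pops):
  #1 pop 0: in=+ → + (no change)
  #2 pop 1: in=+ → ⊤ (was −); enqueue []
  #3 pop 2: in=+ → ⊤ (was 0); enqueue []
  #4 pop 3: in=⊥ → + (no change)
  #5 pop 4: in=⊥ → + (no change)
  #6 pop 5: in=⊤ → ⊤ (was ⊥); enqueue [0,4]
  #7 pop 6: in=⊤ → ⊤ (was +); enqueue [1,2]
  #8 pop 0: in=⊤ → ⊤ (was +); enqueue []
  #9 pop 4: in=⊤ → ⊤ (was +); enqueue []
  #10 pop 1: in=⊤ → ⊤ (no change)
  #11 pop 2: in=⊤ → ⊤ (no change)

Fixpoint:
  val[0] = ⊤
  val[1] = ⊤
  val[2] = ⊤
  val[3] = +
  val[4] = ⊤
  val[5] = ⊤
  val[6] = ⊤

⊤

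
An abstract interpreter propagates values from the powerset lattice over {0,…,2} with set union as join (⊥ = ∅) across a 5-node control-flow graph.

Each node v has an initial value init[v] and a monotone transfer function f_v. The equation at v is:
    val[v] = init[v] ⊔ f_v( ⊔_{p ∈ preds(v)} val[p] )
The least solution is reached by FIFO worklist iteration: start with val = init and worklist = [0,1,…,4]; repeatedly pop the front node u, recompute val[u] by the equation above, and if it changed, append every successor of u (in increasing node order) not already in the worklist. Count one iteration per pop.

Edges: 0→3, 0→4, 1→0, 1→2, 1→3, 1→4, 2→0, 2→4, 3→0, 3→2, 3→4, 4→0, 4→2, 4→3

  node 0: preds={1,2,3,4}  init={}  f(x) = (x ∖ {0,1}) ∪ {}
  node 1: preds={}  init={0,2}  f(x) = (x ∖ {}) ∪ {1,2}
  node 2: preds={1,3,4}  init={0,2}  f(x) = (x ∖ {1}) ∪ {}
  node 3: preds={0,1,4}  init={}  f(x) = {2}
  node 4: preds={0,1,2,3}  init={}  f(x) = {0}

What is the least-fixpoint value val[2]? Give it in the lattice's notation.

Trace (8 dequeues):
  [1] u=0 | in {0,2} | out {2} | prev {} | push {}
  [2] u=1 | in {} | out {0,1,2} | prev {0,2} | push {0}
  [3] u=2 | in {0,1,2} | out {0,2} | ==
  [4] u=3 | in {0,1,2} | out {2} | prev {} | push {2}
  [5] u=4 | in {0,1,2} | out {0} | prev {} | push {3}
  [6] u=0 | in {0,1,2} | out {2} | ==
  [7] u=2 | in {0,1,2} | out {0,2} | ==
  [8] u=3 | in {0,1,2} | out {2} | ==

Converged values:
  [0] {2}
  [1] {0,1,2}
  [2] {0,2}
  [3] {2}
  [4] {0}

{0,2}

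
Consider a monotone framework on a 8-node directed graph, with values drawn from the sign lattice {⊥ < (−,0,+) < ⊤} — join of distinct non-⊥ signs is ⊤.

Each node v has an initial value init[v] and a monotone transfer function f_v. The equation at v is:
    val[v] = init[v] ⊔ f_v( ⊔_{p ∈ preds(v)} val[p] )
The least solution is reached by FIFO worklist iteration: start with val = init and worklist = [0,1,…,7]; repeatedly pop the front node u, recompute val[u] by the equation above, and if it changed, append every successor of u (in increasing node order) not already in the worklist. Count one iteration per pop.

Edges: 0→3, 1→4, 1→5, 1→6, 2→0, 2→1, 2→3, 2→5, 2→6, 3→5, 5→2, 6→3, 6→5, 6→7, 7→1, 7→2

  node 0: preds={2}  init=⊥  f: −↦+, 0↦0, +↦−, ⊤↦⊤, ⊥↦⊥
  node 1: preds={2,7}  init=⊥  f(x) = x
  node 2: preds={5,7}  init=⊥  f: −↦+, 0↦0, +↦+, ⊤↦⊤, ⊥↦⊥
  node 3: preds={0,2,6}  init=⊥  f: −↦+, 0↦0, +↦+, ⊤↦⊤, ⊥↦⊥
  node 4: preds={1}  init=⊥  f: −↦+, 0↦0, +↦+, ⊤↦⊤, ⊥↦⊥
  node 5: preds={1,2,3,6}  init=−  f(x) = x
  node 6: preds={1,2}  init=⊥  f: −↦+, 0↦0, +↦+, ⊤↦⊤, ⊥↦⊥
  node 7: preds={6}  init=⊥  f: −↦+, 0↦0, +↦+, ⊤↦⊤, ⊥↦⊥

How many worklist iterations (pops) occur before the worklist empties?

Iteration log — 24 steps:
  step 1. node 0  ⊔preds=⊥  new=⊥  stable
  step 2. node 1  ⊔preds=⊥  new=⊥  stable
  step 3. node 2  ⊔preds=−  new=+  old=⊥  +wl: 0,1
  step 4. node 3  ⊔preds=+  new=+  old=⊥  +wl: 
  step 5. node 4  ⊔preds=⊥  new=⊥  stable
  step 6. node 5  ⊔preds=+  new=⊤  old=−  +wl: 2
  step 7. node 6  ⊔preds=+  new=+  old=⊥  +wl: 3,5
  step 8. node 7  ⊔preds=+  new=+  old=⊥  +wl: 
  step 9. node 0  ⊔preds=+  new=−  old=⊥  +wl: 
  step 10. node 1  ⊔preds=+  new=+  old=⊥  +wl: 4,6
  step 11. node 2  ⊔preds=⊤  new=⊤  old=+  +wl: 0,1
  step 12. node 3  ⊔preds=⊤  new=⊤  old=+  +wl: 
  step 13. node 5  ⊔preds=⊤  new=⊤  stable
  step 14. node 4  ⊔preds=+  new=+  old=⊥  +wl: 
  step 15. node 6  ⊔preds=⊤  new=⊤  old=+  +wl: 3,5,7
  step 16. node 0  ⊔preds=⊤  new=⊤  old=−  +wl: 
  step 17. node 1  ⊔preds=⊤  new=⊤  old=+  +wl: 4,6
  step 18. node 3  ⊔preds=⊤  new=⊤  stable
  step 19. node 5  ⊔preds=⊤  new=⊤  stable
  step 20. node 7  ⊔preds=⊤  new=⊤  old=+  +wl: 1,2
  step 21. node 4  ⊔preds=⊤  new=⊤  old=+  +wl: 
  step 22. node 6  ⊔preds=⊤  new=⊤  stable
  step 23. node 1  ⊔preds=⊤  new=⊤  stable
  step 24. node 2  ⊔preds=⊤  new=⊤  stable

Least fixpoint reached:
  node 0: ⊤
  node 1: ⊤
  node 2: ⊤
  node 3: ⊤
  node 4: ⊤
  node 5: ⊤
  node 6: ⊤
  node 7: ⊤

24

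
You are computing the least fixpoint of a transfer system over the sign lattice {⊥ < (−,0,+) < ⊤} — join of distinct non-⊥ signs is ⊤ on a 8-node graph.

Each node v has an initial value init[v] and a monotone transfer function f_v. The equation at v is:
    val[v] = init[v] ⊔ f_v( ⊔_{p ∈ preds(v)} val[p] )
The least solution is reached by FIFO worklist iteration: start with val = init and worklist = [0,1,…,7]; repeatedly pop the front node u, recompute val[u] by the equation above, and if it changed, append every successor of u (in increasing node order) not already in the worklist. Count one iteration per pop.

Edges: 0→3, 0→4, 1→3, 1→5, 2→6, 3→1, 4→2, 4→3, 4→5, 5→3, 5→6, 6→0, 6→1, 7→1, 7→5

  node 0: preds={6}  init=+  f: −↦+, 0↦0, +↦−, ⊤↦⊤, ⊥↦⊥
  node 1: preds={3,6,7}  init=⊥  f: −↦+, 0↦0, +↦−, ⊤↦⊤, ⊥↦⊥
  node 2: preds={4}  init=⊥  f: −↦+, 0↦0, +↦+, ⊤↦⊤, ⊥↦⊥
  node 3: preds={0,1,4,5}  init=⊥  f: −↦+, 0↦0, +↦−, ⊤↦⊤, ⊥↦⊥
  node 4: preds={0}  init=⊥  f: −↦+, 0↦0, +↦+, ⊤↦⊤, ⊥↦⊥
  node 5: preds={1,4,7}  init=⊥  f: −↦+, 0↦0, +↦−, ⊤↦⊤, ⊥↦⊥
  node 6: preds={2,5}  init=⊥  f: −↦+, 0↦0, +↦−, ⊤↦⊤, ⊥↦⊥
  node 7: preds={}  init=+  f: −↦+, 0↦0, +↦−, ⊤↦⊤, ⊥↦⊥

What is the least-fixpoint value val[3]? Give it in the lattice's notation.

Trace (20 dequeues):
  [1] u=0 | in ⊥ | out + | ==
  [2] u=1 | in + | out − | prev ⊥ | push {}
  [3] u=2 | in ⊥ | out ⊥ | ==
  [4] u=3 | in ⊤ | out ⊤ | prev ⊥ | push {1}
  [5] u=4 | in + | out + | prev ⊥ | push {2,3}
  [6] u=5 | in ⊤ | out ⊤ | prev ⊥ | push {}
  [7] u=6 | in ⊤ | out ⊤ | prev ⊥ | push {0}
  [8] u=7 | in ⊥ | out + | ==
  [9] u=1 | in ⊤ | out ⊤ | prev − | push {5}
  [10] u=2 | in + | out + | prev ⊥ | push {6}
  [11] u=3 | in ⊤ | out ⊤ | ==
  [12] u=0 | in ⊤ | out ⊤ | prev + | push {3,4}
  [13] u=5 | in ⊤ | out ⊤ | ==
  [14] u=6 | in ⊤ | out ⊤ | ==
  [15] u=3 | in ⊤ | out ⊤ | ==
  [16] u=4 | in ⊤ | out ⊤ | prev + | push {2,3,5}
  [17] u=2 | in ⊤ | out ⊤ | prev + | push {6}
  [18] u=3 | in ⊤ | out ⊤ | ==
  [19] u=5 | in ⊤ | out ⊤ | ==
  [20] u=6 | in ⊤ | out ⊤ | ==

Converged values:
  [0] ⊤
  [1] ⊤
  [2] ⊤
  [3] ⊤
  [4] ⊤
  [5] ⊤
  [6] ⊤
  [7] +

⊤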